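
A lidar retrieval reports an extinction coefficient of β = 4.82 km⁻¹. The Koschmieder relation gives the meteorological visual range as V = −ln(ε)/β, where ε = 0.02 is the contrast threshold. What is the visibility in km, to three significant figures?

V = −ln(0.02) / 4.82 = 3.912 / 4.82 = 0.8116 km.

0.812 km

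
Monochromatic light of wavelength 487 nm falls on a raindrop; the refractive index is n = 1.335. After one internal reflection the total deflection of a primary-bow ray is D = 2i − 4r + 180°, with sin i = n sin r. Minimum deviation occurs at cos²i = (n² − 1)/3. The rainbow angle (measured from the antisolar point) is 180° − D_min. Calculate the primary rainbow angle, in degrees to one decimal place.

41.8°

cos²i = (1.78222 − 1)/3 = 0.26074; i = arccos(0.51063) = 59.294°.
sin r = sin 59.294°/1.335 = 0.64405; r = 40.094°.
D_min = 2·59.294° − 4·40.094° + 180° = 138.212°.
Rainbow angle = 180° − D_min = 41.788°.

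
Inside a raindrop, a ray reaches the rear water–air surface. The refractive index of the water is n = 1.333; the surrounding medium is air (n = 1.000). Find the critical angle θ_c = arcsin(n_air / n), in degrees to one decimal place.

sin θ_c = n_air / n = 1.000 / 1.333 = 0.7502.
θ_c = arcsin(0.7502) = 48.61°.

48.6°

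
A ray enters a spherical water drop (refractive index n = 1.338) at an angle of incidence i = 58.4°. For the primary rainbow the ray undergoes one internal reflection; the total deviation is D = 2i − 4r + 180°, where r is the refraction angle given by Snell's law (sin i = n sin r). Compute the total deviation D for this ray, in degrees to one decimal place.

138.7°

sin r = sin 58.4° / 1.338 = 0.8517/1.338 = 0.6366; r = 39.54°.
D = 2·58.4° − 4·39.54° + 180° = 116.80° − 158.15° + 180° = 138.65°.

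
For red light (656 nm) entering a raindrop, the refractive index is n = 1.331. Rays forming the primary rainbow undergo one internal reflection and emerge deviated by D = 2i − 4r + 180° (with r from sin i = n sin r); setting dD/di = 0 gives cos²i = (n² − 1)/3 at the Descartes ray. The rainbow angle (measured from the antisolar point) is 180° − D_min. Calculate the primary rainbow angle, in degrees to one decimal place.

cos²i = (1.77156 − 1)/3 = 0.25719; i = arccos(0.50714) = 59.527°.
sin r = sin 59.527°/1.331 = 0.64753; r = 40.356°.
D_min = 2·59.527° − 4·40.356° + 180° = 137.630°.
Rainbow angle = 180° − D_min = 42.370°.

42.4°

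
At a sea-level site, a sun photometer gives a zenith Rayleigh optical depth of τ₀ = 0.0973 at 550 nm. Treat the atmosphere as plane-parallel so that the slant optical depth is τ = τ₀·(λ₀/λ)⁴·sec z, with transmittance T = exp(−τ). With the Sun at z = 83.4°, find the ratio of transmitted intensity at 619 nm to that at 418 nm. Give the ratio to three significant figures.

7.46

Airmass: sec 83.4° = 8.7004.
τ(619 nm) = 0.0973 × (550/619)⁴ × 8.7004 = 0.0973 × 0.6233 × 8.7004 = 0.5276.
τ(418 nm) = 0.0973 × (550/418)⁴ × 8.7004 = 0.0973 × 2.9974 × 8.7004 = 2.5375.
T(619)/T(418) = exp(τ_B − τ_A) = exp(2.0098) = 7.4619.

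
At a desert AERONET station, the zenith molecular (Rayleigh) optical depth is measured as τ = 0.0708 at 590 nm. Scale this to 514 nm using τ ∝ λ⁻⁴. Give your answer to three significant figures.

τ(514 nm) = τ(590 nm) × (590/514)⁴ = 0.0708 × (1.1479)⁴ = 0.0708 × 1.7360 = 0.1229.

0.123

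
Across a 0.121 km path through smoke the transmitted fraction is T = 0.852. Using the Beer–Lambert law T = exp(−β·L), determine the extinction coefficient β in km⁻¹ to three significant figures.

Beer–Lambert: T = exp(−βL) ⇒ β = −ln(T)/L = −ln(0.852)/0.121 = 0.1602/0.121 = 1.324 km⁻¹.

1.32 km⁻¹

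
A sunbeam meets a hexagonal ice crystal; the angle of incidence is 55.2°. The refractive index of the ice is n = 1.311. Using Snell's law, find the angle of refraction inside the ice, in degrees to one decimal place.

Snell: sin θ_r = sin θ_i / n = sin 55.2° / 1.311 = 0.8211 / 1.311 = 0.6264.
θ_r = arcsin(0.6264) = 38.78°.

38.8°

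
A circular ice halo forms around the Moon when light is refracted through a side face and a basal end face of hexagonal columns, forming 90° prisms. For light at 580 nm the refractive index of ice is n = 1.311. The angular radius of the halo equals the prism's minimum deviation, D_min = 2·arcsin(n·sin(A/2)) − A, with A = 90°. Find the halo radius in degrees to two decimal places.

n·sin(A/2) = 1.311 × sin 45° = 1.311 × 0.7071 = 0.9270.
D_min = 2·arcsin(0.9270) − 90° = 2 × 67.974° − 90° = 45.949°.

45.95°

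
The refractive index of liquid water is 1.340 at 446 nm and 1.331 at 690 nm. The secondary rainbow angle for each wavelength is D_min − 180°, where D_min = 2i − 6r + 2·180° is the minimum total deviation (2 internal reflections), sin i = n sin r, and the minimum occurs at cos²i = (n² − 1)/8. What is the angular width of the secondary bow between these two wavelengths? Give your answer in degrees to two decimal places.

At 446 nm (n = 1.340): cos²i = 0.09945 → i = 71.618°, r = 45.088°, D_min = 232.709°, rainbow angle = 52.709°.
At 690 nm (n = 1.331): cos²i = 0.09645 → i = 71.907°, r = 45.575°, D_min = 230.365°, rainbow angle = 50.365°.
Angular width = |52.709° − 50.365°| = 2.344°.

2.34°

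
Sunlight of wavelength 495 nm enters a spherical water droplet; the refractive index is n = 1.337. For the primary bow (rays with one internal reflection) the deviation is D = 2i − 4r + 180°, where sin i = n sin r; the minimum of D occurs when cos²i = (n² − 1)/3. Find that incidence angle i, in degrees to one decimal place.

59.2°

cos²i = (1.337² − 1)/3 = (1.78757 − 1)/3 = 0.26252.
cos i = 0.51237, so i = 59.178°.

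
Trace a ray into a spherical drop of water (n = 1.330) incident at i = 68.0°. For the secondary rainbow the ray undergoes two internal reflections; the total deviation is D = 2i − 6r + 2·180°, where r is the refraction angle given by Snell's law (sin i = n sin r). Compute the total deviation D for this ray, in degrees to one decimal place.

sin r = sin 68.0° / 1.330 = 0.9272/1.330 = 0.6971; r = 44.20°.
D = 2·68.0° − 6·44.20° + 2·180° = 136.00° − 265.18° + 360° = 230.82°.

230.8°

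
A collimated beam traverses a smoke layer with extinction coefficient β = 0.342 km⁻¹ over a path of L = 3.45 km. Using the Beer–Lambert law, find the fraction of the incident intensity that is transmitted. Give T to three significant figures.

0.307

τ = β·L = 0.342 × 3.45 = 1.1799.
T = exp(−1.1799) = 0.3073.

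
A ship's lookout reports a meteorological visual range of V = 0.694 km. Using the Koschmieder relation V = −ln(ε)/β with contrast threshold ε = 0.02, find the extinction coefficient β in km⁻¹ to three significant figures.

β = −ln(0.02) / V = 3.912 / 0.694 = 5.6369 km⁻¹.

5.64 km⁻¹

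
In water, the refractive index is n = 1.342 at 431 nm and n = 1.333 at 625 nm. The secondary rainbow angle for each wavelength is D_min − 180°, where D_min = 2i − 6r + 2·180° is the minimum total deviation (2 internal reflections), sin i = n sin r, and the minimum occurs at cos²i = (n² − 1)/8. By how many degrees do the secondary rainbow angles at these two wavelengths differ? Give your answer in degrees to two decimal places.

At 431 nm (n = 1.342): cos²i = 0.10012 → i = 71.554°, r = 44.981°, D_min = 233.222°, rainbow angle = 53.222°.
At 625 nm (n = 1.333): cos²i = 0.09711 → i = 71.843°, r = 45.466°, D_min = 230.891°, rainbow angle = 50.891°.
Angular width = |53.222° − 50.891°| = 2.331°.

2.33°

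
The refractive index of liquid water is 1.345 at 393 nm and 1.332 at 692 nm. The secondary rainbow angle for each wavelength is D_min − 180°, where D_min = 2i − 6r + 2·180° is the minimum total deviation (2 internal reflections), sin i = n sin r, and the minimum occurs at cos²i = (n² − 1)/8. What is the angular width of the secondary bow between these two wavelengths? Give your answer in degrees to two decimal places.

At 393 nm (n = 1.345): cos²i = 0.10113 → i = 71.458°, r = 44.821°, D_min = 233.987°, rainbow angle = 53.987°.
At 692 nm (n = 1.332): cos²i = 0.09678 → i = 71.875°, r = 45.520°, D_min = 230.628°, rainbow angle = 50.628°.
Angular width = |53.987° − 50.628°| = 3.359°.

3.36°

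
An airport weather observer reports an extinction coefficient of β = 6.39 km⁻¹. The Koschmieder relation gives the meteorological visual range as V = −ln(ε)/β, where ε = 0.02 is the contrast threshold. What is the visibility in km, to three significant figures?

V = −ln(0.02) / 6.39 = 3.912 / 6.39 = 0.6122 km.

0.612 km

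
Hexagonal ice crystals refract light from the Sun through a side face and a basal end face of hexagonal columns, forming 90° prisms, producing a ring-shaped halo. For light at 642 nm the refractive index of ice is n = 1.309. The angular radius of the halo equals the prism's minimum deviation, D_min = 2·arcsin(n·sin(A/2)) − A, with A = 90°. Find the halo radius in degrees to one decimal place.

n·sin(A/2) = 1.309 × sin 45° = 1.309 × 0.7071 = 0.9256.
D_min = 2·arcsin(0.9256) − 90° = 2 × 67.759° − 90° = 45.519°.

45.5°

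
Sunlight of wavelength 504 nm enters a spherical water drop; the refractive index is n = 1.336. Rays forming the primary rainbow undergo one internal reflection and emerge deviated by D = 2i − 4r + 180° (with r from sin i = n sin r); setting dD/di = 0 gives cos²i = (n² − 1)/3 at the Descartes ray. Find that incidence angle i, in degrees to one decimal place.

cos²i = (1.336² − 1)/3 = (1.78490 − 1)/3 = 0.26163.
cos i = 0.51150, so i = 59.236°.

59.2°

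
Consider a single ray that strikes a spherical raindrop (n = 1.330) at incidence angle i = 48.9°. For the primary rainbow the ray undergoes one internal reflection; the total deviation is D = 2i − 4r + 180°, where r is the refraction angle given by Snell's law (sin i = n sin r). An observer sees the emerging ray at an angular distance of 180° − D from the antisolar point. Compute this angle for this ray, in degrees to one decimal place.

40.3°

sin r = sin 48.9° / 1.330 = 0.7536/1.330 = 0.5666; r = 34.51°.
D = 2·48.9° − 4·34.51° + 180° = 97.80° − 138.05° + 180° = 139.75°.
Angle from antisolar point = 180° − D = 40.25°.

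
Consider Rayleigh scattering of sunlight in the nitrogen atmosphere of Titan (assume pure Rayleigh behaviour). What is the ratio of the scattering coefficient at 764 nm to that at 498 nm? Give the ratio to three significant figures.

0.181

Rayleigh scattering ∝ λ⁻⁴, so the ratio of coefficients is the inverse fourth power of the wavelength ratio.
σ(764)/σ(498) = (498/764)⁴ = (0.6518)⁴ = 0.1805.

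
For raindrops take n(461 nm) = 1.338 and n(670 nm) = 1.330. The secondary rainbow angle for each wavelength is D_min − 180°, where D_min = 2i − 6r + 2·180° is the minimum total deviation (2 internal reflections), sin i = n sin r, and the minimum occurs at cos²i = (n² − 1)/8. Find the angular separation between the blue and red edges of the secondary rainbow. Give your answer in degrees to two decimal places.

2.09°

At 461 nm (n = 1.338): cos²i = 0.09878 → i = 71.682°, r = 45.195°, D_min = 232.193°, rainbow angle = 52.193°.
At 670 nm (n = 1.330): cos²i = 0.09611 → i = 71.940°, r = 45.630°, D_min = 230.101°, rainbow angle = 50.101°.
Angular width = |52.193° − 50.101°| = 2.092°.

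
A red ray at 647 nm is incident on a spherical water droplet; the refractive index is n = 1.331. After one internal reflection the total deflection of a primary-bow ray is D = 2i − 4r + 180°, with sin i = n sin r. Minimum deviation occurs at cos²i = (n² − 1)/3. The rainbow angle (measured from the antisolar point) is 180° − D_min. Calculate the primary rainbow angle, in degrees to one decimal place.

42.4°

cos²i = (1.77156 − 1)/3 = 0.25719; i = arccos(0.50714) = 59.527°.
sin r = sin 59.527°/1.331 = 0.64753; r = 40.356°.
D_min = 2·59.527° − 4·40.356° + 180° = 137.630°.
Rainbow angle = 180° − D_min = 42.370°.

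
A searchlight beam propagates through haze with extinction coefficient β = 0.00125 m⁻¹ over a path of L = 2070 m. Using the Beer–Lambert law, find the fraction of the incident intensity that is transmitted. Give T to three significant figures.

τ = β·L = 0.00125 × 2070 = 2.5875.
T = exp(−2.5875) = 0.0752.

0.0752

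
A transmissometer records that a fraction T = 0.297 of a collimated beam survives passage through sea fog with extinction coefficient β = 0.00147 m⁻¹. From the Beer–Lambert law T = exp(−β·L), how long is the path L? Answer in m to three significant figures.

Beer–Lambert: T = exp(−βL) ⇒ L = −ln(T)/β = −ln(0.297)/0.00147 = 1.2140/0.00147 = 825.9 m.

826 m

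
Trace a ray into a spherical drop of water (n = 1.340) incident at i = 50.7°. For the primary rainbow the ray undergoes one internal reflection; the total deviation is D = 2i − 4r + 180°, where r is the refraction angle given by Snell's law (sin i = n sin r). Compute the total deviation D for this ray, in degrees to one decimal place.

sin r = sin 50.7° / 1.340 = 0.7738/1.340 = 0.5775; r = 35.27°.
D = 2·50.7° − 4·35.27° + 180° = 101.40° − 141.10° + 180° = 140.30°.

140.3°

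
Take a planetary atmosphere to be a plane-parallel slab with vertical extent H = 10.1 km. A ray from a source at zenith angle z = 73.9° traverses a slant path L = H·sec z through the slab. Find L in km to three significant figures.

36.4 km

sec z = 1/cos 73.9° = 3.6060.
L = 10.1 × 3.6060 = 36.421 km.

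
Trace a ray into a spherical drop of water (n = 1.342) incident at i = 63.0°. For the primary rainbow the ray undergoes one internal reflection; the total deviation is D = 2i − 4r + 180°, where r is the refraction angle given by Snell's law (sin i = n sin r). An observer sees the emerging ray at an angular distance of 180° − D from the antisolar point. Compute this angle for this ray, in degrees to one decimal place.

40.4°

sin r = sin 63.0° / 1.342 = 0.8910/1.342 = 0.6639; r = 41.60°.
D = 2·63.0° − 4·41.60° + 180° = 126.00° − 166.40° + 180° = 139.60°.
Angle from antisolar point = 180° − D = 40.40°.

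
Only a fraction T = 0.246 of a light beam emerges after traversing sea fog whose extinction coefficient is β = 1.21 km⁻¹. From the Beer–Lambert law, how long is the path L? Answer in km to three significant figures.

1.16 km

Beer–Lambert: T = exp(−βL) ⇒ L = −ln(T)/β = −ln(0.246)/1.21 = 1.4024/1.21 = 1.159 km.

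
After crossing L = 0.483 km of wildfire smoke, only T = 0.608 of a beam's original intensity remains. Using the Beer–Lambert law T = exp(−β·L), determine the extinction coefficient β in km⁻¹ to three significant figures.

Beer–Lambert: T = exp(−βL) ⇒ β = −ln(T)/L = −ln(0.608)/0.483 = 0.4976/0.483 = 1.03 km⁻¹.

1.03 km⁻¹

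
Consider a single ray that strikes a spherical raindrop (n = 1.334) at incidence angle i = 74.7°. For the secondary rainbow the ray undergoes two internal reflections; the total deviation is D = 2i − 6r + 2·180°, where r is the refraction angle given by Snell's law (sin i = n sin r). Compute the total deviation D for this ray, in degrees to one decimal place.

sin r = sin 74.7° / 1.334 = 0.9646/1.334 = 0.7231; r = 46.31°.
D = 2·74.7° − 6·46.31° + 2·180° = 149.40° − 277.84° + 360° = 231.56°.

231.6°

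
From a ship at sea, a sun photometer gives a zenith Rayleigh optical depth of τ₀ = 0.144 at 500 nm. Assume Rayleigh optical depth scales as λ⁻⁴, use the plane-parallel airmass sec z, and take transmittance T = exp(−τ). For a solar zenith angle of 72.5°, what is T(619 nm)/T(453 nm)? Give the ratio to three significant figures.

Airmass: sec 72.5° = 3.3255.
τ(619 nm) = 0.144 × (500/619)⁴ × 3.3255 = 0.144 × 0.4257 × 3.3255 = 0.2039.
τ(453 nm) = 0.144 × (500/453)⁴ × 3.3255 = 0.144 × 1.4842 × 3.3255 = 0.7107.
T(619)/T(453) = exp(τ_B − τ_A) = exp(0.5069) = 1.6601.

1.66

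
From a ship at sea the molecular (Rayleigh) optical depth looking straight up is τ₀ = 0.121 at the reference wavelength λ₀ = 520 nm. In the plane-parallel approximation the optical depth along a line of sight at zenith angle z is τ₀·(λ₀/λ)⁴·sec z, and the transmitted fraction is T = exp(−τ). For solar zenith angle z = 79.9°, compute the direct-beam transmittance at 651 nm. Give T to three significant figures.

0.755

sec 79.9° = 5.7023.
τ = 0.121 × (520/651)⁴ × 5.7023 = 0.121 × 0.4071 × 5.7023 = 0.2809.
T = exp(−0.2809) = 0.7551.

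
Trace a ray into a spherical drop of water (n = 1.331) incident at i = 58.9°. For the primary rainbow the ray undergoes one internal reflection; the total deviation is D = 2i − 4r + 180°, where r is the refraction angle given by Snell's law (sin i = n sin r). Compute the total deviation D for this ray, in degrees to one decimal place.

sin r = sin 58.9° / 1.331 = 0.8563/1.331 = 0.6433; r = 40.04°.
D = 2·58.9° − 4·40.04° + 180° = 117.80° − 160.16° + 180° = 137.64°.

137.6°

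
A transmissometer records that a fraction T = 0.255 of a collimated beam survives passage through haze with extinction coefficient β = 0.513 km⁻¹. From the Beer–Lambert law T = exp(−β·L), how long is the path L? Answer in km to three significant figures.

2.66 km

Beer–Lambert: T = exp(−βL) ⇒ L = −ln(T)/β = −ln(0.255)/0.513 = 1.3665/0.513 = 2.664 km.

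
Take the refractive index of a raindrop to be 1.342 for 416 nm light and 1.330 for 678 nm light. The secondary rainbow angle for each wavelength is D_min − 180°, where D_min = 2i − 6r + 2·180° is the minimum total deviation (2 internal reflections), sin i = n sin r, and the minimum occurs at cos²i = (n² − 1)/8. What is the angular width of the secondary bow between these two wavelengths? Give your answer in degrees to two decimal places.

At 416 nm (n = 1.342): cos²i = 0.10012 → i = 71.554°, r = 44.981°, D_min = 233.222°, rainbow angle = 53.222°.
At 678 nm (n = 1.330): cos²i = 0.09611 → i = 71.940°, r = 45.630°, D_min = 230.101°, rainbow angle = 50.101°.
Angular width = |53.222° − 50.101°| = 3.121°.

3.12°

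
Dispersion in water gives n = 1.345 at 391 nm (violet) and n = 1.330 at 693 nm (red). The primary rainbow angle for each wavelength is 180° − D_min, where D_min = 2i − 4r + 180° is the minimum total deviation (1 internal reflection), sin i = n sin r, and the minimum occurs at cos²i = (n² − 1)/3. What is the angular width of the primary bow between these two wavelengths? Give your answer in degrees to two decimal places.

2.15°

At 391 nm (n = 1.345): cos²i = 0.26967 → i = 58.715°, r = 39.448°, D_min = 139.635°, rainbow angle = 40.365°.
At 693 nm (n = 1.330): cos²i = 0.25630 → i = 59.585°, r = 40.422°, D_min = 137.484°, rainbow angle = 42.516°.
Angular width = |40.365° − 42.516°| = 2.152°.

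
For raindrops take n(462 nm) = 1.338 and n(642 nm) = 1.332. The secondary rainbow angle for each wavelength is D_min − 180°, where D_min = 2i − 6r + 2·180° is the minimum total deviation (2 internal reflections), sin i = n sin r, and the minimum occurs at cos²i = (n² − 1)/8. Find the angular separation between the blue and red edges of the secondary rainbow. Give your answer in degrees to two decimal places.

1.56°

At 462 nm (n = 1.338): cos²i = 0.09878 → i = 71.682°, r = 45.195°, D_min = 232.193°, rainbow angle = 52.193°.
At 642 nm (n = 1.332): cos²i = 0.09678 → i = 71.875°, r = 45.520°, D_min = 230.628°, rainbow angle = 50.628°.
Angular width = |52.193° − 50.628°| = 1.564°.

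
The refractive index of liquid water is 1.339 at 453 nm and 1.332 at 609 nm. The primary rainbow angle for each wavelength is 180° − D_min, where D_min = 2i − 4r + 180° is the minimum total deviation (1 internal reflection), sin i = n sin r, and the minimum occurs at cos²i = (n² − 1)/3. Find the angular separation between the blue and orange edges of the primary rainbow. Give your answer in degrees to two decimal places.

At 453 nm (n = 1.339): cos²i = 0.26431 → i = 59.062°, r = 39.834°, D_min = 138.786°, rainbow angle = 41.214°.
At 609 nm (n = 1.332): cos²i = 0.25807 → i = 59.469°, r = 40.290°, D_min = 137.776°, rainbow angle = 42.224°.
Angular width = |41.214° − 42.224°| = 1.010°.

1.01°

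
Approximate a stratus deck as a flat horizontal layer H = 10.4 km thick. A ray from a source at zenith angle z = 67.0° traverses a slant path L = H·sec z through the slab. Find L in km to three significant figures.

26.6 km

sec z = 1/cos 67.0° = 2.5593.
L = 10.4 × 2.5593 = 26.617 km.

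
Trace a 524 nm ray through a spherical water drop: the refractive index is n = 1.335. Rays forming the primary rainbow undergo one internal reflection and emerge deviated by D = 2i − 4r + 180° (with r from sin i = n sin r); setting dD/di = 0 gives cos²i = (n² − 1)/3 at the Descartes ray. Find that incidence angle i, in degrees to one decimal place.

59.3°

cos²i = (1.335² − 1)/3 = (1.78222 − 1)/3 = 0.26074.
cos i = 0.51063, so i = 59.294°.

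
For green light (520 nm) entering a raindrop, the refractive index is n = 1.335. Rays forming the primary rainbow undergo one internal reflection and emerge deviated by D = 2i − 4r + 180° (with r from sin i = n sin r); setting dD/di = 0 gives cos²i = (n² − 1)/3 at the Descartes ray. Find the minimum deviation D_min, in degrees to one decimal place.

cos²i = (1.78222 − 1)/3 = 0.26074; i = arccos(0.51063) = 59.294°.
sin r = sin 59.294°/1.335 = 0.64405; r = 40.094°.
D_min = 2·59.294° − 4·40.094° + 180° = 138.212°.

138.2°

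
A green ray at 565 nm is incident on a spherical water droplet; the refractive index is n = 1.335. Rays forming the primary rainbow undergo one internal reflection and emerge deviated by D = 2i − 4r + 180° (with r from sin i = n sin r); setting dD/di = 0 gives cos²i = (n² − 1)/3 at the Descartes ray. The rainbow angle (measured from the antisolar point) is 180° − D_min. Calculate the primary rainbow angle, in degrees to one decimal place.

41.8°

cos²i = (1.78222 − 1)/3 = 0.26074; i = arccos(0.51063) = 59.294°.
sin r = sin 59.294°/1.335 = 0.64405; r = 40.094°.
D_min = 2·59.294° − 4·40.094° + 180° = 138.212°.
Rainbow angle = 180° − D_min = 41.788°.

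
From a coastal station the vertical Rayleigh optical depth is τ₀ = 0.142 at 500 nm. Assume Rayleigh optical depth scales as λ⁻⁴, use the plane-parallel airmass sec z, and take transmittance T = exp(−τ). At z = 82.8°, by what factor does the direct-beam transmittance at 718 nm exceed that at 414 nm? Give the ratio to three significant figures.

Airmass: sec 82.8° = 7.9787.
τ(718 nm) = 0.142 × (500/718)⁴ × 7.9787 = 0.142 × 0.2352 × 7.9787 = 0.2664.
τ(414 nm) = 0.142 × (500/414)⁴ × 7.9787 = 0.142 × 2.1275 × 7.9787 = 2.4105.
T(718)/T(414) = exp(τ_B − τ_A) = exp(2.1440) = 8.5337.

8.53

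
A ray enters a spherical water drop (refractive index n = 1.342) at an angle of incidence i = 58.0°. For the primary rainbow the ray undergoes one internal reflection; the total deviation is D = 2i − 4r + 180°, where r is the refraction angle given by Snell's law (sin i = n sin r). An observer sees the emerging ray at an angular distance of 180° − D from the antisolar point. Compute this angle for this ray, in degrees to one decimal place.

40.8°

sin r = sin 58.0° / 1.342 = 0.8480/1.342 = 0.6319; r = 39.19°.
D = 2·58.0° − 4·39.19° + 180° = 116.00° − 156.77° + 180° = 139.23°.
Angle from antisolar point = 180° − D = 40.77°.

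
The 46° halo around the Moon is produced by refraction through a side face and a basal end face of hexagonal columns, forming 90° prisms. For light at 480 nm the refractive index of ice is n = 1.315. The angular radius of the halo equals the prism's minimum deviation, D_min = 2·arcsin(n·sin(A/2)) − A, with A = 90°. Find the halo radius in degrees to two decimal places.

46.82°

n·sin(A/2) = 1.315 × sin 45° = 1.315 × 0.7071 = 0.9298.
D_min = 2·arcsin(0.9298) − 90° = 2 × 68.411° − 90° = 46.821°.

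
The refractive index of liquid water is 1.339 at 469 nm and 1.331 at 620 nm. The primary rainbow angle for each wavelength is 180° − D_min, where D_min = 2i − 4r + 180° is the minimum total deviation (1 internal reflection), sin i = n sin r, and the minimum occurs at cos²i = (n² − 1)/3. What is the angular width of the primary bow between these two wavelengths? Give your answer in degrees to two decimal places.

1.16°

At 469 nm (n = 1.339): cos²i = 0.26431 → i = 59.062°, r = 39.834°, D_min = 138.786°, rainbow angle = 41.214°.
At 620 nm (n = 1.331): cos²i = 0.25719 → i = 59.527°, r = 40.356°, D_min = 137.630°, rainbow angle = 42.370°.
Angular width = |41.214° − 42.370°| = 1.156°.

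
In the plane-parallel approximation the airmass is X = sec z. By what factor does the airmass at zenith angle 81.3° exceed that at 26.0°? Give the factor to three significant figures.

5.94

X(81.3°)/X(26.0°) = sec 81.3° / sec 26.0° = cos 26.0° / cos 81.3° = 0.8988/0.1513 = 5.9420.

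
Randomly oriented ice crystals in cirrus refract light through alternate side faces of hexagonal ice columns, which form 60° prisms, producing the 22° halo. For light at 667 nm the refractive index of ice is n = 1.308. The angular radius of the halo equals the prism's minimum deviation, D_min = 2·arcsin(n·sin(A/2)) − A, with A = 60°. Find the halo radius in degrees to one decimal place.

21.7°

n·sin(A/2) = 1.308 × sin 30° = 1.308 × 0.5000 = 0.6540.
D_min = 2·arcsin(0.6540) − 60° = 2 × 40.844° − 60° = 21.688°.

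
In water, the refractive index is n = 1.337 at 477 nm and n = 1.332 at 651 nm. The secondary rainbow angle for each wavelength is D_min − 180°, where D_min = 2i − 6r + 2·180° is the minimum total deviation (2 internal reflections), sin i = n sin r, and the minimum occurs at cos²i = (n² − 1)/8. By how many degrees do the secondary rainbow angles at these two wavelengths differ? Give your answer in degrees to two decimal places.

At 477 nm (n = 1.337): cos²i = 0.09845 → i = 71.714°, r = 45.249°, D_min = 231.934°, rainbow angle = 51.934°.
At 651 nm (n = 1.332): cos²i = 0.09678 → i = 71.875°, r = 45.520°, D_min = 230.628°, rainbow angle = 50.628°.
Angular width = |51.934° − 50.628°| = 1.305°.

1.31°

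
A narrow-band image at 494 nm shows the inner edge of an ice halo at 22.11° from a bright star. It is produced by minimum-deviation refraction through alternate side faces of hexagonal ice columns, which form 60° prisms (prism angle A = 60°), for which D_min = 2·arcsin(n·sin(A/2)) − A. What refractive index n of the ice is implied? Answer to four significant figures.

1.314

Rearranging: n = sin((D_min + A)/2) / sin(A/2).
(D_min + A)/2 = (22.11° + 60°)/2 = 41.055°.
n = sin 41.055° / sin 30° = 0.6568 / 0.5000 = 1.3136.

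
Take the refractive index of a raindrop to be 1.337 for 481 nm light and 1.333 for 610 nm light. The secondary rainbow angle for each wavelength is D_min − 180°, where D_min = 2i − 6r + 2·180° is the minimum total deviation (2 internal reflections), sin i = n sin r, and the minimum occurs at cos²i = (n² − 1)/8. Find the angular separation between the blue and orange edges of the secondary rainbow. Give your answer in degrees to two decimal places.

1.04°

At 481 nm (n = 1.337): cos²i = 0.09845 → i = 71.714°, r = 45.249°, D_min = 231.934°, rainbow angle = 51.934°.
At 610 nm (n = 1.333): cos²i = 0.09711 → i = 71.843°, r = 45.466°, D_min = 230.891°, rainbow angle = 50.891°.
Angular width = |51.934° − 50.891°| = 1.043°.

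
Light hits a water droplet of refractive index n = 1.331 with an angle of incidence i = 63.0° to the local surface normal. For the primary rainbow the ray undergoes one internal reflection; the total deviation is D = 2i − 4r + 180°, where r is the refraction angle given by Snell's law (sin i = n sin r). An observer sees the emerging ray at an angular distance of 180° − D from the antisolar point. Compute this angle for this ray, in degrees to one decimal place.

42.1°

sin r = sin 63.0° / 1.331 = 0.8910/1.331 = 0.6694; r = 42.02°.
D = 2·63.0° − 4·42.02° + 180° = 126.00° − 168.09° + 180° = 137.91°.
Angle from antisolar point = 180° − D = 42.09°.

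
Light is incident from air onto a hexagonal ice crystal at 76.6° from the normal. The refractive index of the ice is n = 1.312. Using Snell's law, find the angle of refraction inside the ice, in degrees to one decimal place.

Snell: sin θ_r = sin θ_i / n = sin 76.6° / 1.312 = 0.9728 / 1.312 = 0.7414.
θ_r = arcsin(0.7414) = 47.85°.

47.9°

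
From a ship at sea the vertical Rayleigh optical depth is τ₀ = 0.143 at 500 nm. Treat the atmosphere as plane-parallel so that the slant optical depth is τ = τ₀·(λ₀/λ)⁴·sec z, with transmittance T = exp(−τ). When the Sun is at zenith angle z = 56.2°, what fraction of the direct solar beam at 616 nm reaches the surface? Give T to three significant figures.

0.894

sec 56.2° = 1.7976.
τ = 0.143 × (500/616)⁴ × 1.7976 = 0.143 × 0.4341 × 1.7976 = 0.1116.
T = exp(−0.1116) = 0.8944.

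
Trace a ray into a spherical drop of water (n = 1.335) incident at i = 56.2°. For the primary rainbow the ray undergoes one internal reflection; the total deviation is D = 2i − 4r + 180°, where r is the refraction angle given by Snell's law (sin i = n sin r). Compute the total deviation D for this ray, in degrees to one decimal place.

138.4°

sin r = sin 56.2° / 1.335 = 0.8310/1.335 = 0.6225; r = 38.50°.
D = 2·56.2° − 4·38.50° + 180° = 112.40° − 153.98° + 180° = 138.42°.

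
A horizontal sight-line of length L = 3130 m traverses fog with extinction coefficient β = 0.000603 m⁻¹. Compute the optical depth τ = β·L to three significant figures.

τ = β·L = 0.000603 × 3130 = 1.8874.

1.89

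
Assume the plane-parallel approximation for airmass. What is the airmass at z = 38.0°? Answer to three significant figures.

1.27

X = sec z = 1/cos 38.0° = 1/0.7880 = 1.2690.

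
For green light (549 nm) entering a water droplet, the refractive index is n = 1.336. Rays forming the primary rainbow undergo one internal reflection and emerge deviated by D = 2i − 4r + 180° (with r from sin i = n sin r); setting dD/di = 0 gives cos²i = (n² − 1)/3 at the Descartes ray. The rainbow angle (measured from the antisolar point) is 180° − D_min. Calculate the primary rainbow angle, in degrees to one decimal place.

41.6°

cos²i = (1.78490 − 1)/3 = 0.26163; i = arccos(0.51150) = 59.236°.
sin r = sin 59.236°/1.336 = 0.64318; r = 40.029°.
D_min = 2·59.236° − 4·40.029° + 180° = 138.356°.
Rainbow angle = 180° − D_min = 41.644°.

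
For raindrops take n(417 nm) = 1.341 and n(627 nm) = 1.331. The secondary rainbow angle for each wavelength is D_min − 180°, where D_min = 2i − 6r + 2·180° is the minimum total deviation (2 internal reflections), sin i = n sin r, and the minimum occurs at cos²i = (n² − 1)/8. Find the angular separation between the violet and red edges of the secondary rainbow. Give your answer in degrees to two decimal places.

At 417 nm (n = 1.341): cos²i = 0.09979 → i = 71.586°, r = 45.034°, D_min = 232.966°, rainbow angle = 52.966°.
At 627 nm (n = 1.331): cos²i = 0.09645 → i = 71.907°, r = 45.575°, D_min = 230.365°, rainbow angle = 50.365°.
Angular width = |52.966° − 50.365°| = 2.601°.

2.60°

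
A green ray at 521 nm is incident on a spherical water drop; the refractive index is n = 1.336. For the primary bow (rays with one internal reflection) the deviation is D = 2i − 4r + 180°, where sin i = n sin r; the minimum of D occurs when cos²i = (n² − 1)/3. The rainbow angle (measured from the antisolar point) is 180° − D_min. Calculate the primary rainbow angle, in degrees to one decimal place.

cos²i = (1.78490 − 1)/3 = 0.26163; i = arccos(0.51150) = 59.236°.
sin r = sin 59.236°/1.336 = 0.64318; r = 40.029°.
D_min = 2·59.236° − 4·40.029° + 180° = 138.356°.
Rainbow angle = 180° − D_min = 41.644°.

41.6°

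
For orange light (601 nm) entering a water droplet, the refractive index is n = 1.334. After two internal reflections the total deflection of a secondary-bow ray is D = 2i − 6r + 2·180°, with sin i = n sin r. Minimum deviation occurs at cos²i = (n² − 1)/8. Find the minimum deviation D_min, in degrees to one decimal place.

231.2°

cos²i = (1.77956 − 1)/8 = 0.09744; i = arccos(0.31216) = 71.810°.
sin r = sin 71.810°/1.334 = 0.71217; r = 45.411°.
D_min = 2·71.810° − 6·45.411° + 360° = 231.153°.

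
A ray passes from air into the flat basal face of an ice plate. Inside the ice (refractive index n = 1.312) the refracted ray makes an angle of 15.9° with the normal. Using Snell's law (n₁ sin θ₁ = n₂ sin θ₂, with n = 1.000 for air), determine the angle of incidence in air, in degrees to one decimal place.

21.1°

Snell: sin θ_i = n · sin θ_r = 1.312 × sin 15.9° = 1.312 × 0.2740 = 0.3594.
θ_i = arcsin(0.3594) = 21.07°.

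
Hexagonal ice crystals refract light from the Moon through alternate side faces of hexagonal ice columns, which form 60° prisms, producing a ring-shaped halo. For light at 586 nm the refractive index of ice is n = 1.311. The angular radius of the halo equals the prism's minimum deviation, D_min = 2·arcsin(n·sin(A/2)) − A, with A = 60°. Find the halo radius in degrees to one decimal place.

21.9°

n·sin(A/2) = 1.311 × sin 30° = 1.311 × 0.5000 = 0.6555.
D_min = 2·arcsin(0.6555) − 60° = 2 × 40.958° − 60° = 21.915°.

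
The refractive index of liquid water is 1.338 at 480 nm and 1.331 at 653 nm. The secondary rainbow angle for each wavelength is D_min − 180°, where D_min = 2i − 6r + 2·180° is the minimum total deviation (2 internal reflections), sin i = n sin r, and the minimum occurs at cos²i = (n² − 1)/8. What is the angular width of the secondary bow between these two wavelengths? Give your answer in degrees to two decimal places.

1.83°

At 480 nm (n = 1.338): cos²i = 0.09878 → i = 71.682°, r = 45.195°, D_min = 232.193°, rainbow angle = 52.193°.
At 653 nm (n = 1.331): cos²i = 0.09645 → i = 71.907°, r = 45.575°, D_min = 230.365°, rainbow angle = 50.365°.
Angular width = |52.193° − 50.365°| = 1.828°.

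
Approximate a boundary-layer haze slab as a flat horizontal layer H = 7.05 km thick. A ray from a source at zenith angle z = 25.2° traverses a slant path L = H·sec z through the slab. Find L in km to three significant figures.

7.79 km

sec z = 1/cos 25.2° = 1.1052.
L = 7.05 × 1.1052 = 7.792 km.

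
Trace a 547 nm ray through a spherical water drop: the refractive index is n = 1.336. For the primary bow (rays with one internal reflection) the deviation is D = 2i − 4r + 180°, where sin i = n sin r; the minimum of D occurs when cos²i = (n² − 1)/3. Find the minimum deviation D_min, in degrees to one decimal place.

138.4°

cos²i = (1.78490 − 1)/3 = 0.26163; i = arccos(0.51150) = 59.236°.
sin r = sin 59.236°/1.336 = 0.64318; r = 40.029°.
D_min = 2·59.236° − 4·40.029° + 180° = 138.356°.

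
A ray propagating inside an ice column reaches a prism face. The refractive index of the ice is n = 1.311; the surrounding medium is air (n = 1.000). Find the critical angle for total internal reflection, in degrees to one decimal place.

49.7°

sin θ_c = n_air / n = 1.000 / 1.311 = 0.7628.
θ_c = arcsin(0.7628) = 49.71°.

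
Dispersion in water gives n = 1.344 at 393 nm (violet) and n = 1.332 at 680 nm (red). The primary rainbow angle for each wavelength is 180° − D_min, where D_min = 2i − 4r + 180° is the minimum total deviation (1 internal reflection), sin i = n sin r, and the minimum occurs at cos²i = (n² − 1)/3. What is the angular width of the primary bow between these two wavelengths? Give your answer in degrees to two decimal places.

At 393 nm (n = 1.344): cos²i = 0.26878 → i = 58.772°, r = 39.512°, D_min = 139.495°, rainbow angle = 40.505°.
At 680 nm (n = 1.332): cos²i = 0.25807 → i = 59.469°, r = 40.290°, D_min = 137.776°, rainbow angle = 42.224°.
Angular width = |40.505° − 42.224°| = 1.719°.

1.72°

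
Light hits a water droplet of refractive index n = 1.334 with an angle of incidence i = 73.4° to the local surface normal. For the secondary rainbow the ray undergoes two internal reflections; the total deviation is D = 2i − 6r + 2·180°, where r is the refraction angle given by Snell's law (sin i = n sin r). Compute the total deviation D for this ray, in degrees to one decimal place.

231.3°

sin r = sin 73.4° / 1.334 = 0.9583/1.334 = 0.7184; r = 45.92°.
D = 2·73.4° − 6·45.92° + 2·180° = 146.80° − 275.53° + 360° = 231.27°.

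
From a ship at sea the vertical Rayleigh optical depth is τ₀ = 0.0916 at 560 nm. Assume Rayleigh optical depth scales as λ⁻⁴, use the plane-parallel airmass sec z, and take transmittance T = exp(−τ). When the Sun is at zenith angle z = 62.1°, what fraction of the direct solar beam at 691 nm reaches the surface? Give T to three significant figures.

sec 62.1° = 2.1371.
τ = 0.0916 × (560/691)⁴ × 2.1371 = 0.0916 × 0.4314 × 2.1371 = 0.0844.
T = exp(−0.0844) = 0.9190.

0.919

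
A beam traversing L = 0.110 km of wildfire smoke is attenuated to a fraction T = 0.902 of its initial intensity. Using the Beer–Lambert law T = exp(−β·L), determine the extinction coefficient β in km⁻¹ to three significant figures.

0.938 km⁻¹

Beer–Lambert: T = exp(−βL) ⇒ β = −ln(T)/L = −ln(0.902)/0.110 = 0.1031/0.110 = 0.9376 km⁻¹.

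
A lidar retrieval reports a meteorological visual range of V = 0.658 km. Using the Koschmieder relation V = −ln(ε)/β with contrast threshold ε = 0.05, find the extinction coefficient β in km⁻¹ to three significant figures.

4.55 km⁻¹

β = −ln(0.05) / V = 2.996 / 0.658 = 4.5528 km⁻¹.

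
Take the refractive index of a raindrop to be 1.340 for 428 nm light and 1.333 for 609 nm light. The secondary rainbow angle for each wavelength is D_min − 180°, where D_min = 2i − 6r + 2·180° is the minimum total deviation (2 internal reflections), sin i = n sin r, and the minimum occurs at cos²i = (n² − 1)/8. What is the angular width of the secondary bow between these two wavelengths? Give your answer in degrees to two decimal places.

At 428 nm (n = 1.340): cos²i = 0.09945 → i = 71.618°, r = 45.088°, D_min = 232.709°, rainbow angle = 52.709°.
At 609 nm (n = 1.333): cos²i = 0.09711 → i = 71.843°, r = 45.466°, D_min = 230.891°, rainbow angle = 50.891°.
Angular width = |52.709° − 50.891°| = 1.818°.

1.82°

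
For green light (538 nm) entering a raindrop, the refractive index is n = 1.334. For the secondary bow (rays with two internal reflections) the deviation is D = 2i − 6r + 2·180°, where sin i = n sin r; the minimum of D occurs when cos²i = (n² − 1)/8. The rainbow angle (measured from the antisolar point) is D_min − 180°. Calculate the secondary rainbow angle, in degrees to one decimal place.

cos²i = (1.77956 − 1)/8 = 0.09744; i = arccos(0.31216) = 71.810°.
sin r = sin 71.810°/1.334 = 0.71217; r = 45.411°.
D_min = 2·71.810° − 6·45.411° + 360° = 231.153°.
Rainbow angle = D_min − 180° = 51.153°.

51.2°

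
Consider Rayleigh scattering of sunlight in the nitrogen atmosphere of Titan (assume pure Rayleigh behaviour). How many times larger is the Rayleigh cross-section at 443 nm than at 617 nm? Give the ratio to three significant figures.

3.76

Rayleigh scattering ∝ λ⁻⁴, so the ratio of coefficients is the inverse fourth power of the wavelength ratio.
σ(443)/σ(617) = (617/443)⁴ = (1.3928)⁴ = 3.763.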